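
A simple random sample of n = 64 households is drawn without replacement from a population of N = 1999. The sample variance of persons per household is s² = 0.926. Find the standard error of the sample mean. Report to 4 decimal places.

0.1183

Under SRS without replacement, Var(ȳ) = (1 − f)·s²/n with f = n/N = 64/1999 = 0.03201601.
Var(ȳ) = (1 − 0.03201601)·0.926/64 = 0.96798399·0.01446875 = 0.014005518.
SE(ȳ) = √(0.014005518) = 0.1183.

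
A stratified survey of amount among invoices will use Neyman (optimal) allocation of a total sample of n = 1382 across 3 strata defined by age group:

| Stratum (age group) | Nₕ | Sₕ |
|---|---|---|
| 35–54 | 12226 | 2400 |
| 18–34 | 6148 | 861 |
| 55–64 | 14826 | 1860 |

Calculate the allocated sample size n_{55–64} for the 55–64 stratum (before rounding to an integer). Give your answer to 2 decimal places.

Neyman allocation: nₕ = n·NₕSₕ / Σⱼ NⱼSⱼ.
Σ NⱼSⱼ = 12226·2400 + 6148·861 + 14826·1860 = 6.2212188 × 10^7.
n_{55–64} = 1382·14826·1860 / (6.2212188 × 10^7) = 612.59.

612.59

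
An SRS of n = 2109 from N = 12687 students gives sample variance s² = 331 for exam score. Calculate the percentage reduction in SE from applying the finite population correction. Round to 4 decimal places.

f = n/N = 2109/12687 = 0.16623315.
SE_no-fpc = √(s²/n) = 0.39616464; SE_fpc = √((1−f)s²/n) = 0.36174124.
Ratio = √(1−f) = 0.91310834. Reduction = 100·(1 − 0.91310834) = 8.6892%.

8.6892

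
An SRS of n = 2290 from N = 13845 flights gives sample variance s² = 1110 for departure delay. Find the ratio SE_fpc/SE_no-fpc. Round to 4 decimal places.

0.9136

f = n/N = 2290/13845 = 0.16540267.
SE_no-fpc = √(s²/n) = 0.6962156; SE_fpc = √((1−f)s²/n) = 0.6360368.
Ratio = √(1−f) = 0.91356298.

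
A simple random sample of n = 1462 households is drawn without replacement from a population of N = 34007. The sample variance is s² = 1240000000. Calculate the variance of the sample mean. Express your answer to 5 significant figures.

811690

Under SRS without replacement, Var(ȳ) = (1 − f)·s²/n with f = n/N = 1462/34007 = 0.04299115.
Var(ȳ) = (1 − 0.04299115)·1240000000/1462 = 0.95700885·848153.21 = 811690.13.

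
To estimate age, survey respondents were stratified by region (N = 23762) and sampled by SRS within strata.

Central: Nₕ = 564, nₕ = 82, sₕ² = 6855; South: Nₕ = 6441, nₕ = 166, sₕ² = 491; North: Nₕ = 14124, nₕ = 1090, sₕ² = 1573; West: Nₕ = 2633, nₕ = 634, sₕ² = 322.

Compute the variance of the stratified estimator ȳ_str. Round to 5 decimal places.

0.72722

Var(ȳ_str) = Σₕ Wₕ²(1 − fₕ)sₕ²/nₕ with Wₕ = Nₕ/N, N = 23762.
Central: Wₕ = 0.02373538; term = 0.02373538²·(1 − 0.14539007)·6855/82 = 0.040248877.
South: Wₕ = 0.27106304; term = 0.27106304²·(1 − 0.02577240)·491/166 = 0.21172613.
North: Wₕ = 0.59439441; term = 0.59439441²·(1 − 0.07717361)·1573/1090 = 0.47051304.
West: Wₕ = 0.11080717; term = 0.11080717²·(1 − 0.24078997)·322/634 = 0.0047343928.
Sum = 0.72722244.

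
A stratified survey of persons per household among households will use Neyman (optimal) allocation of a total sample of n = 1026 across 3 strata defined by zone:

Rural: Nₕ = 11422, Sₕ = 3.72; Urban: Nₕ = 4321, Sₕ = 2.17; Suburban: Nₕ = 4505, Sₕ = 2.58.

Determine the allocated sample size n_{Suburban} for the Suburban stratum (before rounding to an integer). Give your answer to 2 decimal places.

187.83

Neyman allocation: nₕ = n·NₕSₕ / Σⱼ NⱼSⱼ.
Σ NⱼSⱼ = 11422·3.72 + 4321·2.17 + 4505·2.58 = 63489.31.
n_{Suburban} = 1026·4505·2.58 / 63489.31 = 187.83.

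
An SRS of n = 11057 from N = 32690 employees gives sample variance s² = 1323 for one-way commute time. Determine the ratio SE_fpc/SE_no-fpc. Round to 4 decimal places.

0.8135

f = n/N = 11057/32690 = 0.33823799.
SE_no-fpc = √(s²/n) = 0.34590853; SE_fpc = √((1−f)s²/n) = 0.28139228.
Ratio = √(1−f) = 0.81348756.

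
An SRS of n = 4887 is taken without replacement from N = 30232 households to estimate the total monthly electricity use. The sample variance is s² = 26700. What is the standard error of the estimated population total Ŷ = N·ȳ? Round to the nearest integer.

64701

Var(Ŷ) = N²·Var(ȳ) = N²·(1 − n/N)·s²/n.
f = 4887/30232 = 0.16164991; Var(ȳ) = 0.83835009·26700/4887 = 4.5803044.
Var(Ŷ) = 30232² · 4.5803044 = 4.1862783 × 10^9.
SE(Ŷ) = √(4.1862783 × 10^9) = 64701.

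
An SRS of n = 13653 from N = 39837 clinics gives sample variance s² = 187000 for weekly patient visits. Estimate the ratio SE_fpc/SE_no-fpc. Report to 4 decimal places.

f = n/N = 13653/39837 = 0.34272159.
SE_no-fpc = √(s²/n) = 3.700895; SE_fpc = √((1−f)s²/n) = 3.0004158.
Ratio = √(1−f) = 0.81072709.

0.8107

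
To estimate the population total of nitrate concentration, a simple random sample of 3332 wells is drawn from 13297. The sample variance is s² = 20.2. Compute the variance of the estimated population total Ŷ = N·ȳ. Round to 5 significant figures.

803300

Var(Ŷ) = N²·Var(ȳ) = N²·(1 − n/N)·s²/n.
f = 3332/13297 = 0.25058284; Var(ȳ) = 0.74941716·20.2/3332 = 0.0045432853.
Var(Ŷ) = 13297² · 0.0045432853 = 803299.22.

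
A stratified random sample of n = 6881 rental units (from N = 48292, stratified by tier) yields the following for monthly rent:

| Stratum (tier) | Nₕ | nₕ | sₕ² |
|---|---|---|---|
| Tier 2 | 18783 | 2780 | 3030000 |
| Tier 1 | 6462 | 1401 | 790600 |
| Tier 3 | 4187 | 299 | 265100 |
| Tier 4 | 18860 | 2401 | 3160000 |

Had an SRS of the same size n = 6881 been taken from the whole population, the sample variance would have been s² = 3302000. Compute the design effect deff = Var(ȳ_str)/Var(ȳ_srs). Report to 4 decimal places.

0.8014

Var(ȳ_str) = Σ Wₕ²(1−fₕ)sₕ²/nₕ with Wₕ = Nₕ/48292:
  Tier 2: (18783/48292)²·(1−2780/18783)·3030000/2780 = 140.47978
  Tier 1: (6462/48292)²·(1−1401/6462)·790600/1401 = 7.9135542
  Tier 3: (4187/48292)²·(1−299/4187)·265100/299 = 6.1889557
  Tier 4: (18860/48292)²·(1−2401/18860)·3160000/2401 = 175.18208
  → Var(ȳ_str) = 329.76437.
Var(ȳ_srs) = (1 − 6881/48292)·3302000/6881 = 411.4964.
deff = 329.76437 / 411.4964 = 0.8014.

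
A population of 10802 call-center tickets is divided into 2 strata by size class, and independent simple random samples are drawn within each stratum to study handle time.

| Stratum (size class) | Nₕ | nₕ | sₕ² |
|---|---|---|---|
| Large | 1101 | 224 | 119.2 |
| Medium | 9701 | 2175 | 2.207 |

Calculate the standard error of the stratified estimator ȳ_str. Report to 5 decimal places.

0.07098

Var(ȳ_str) = Σₕ Wₕ²(1 − fₕ)sₕ²/nₕ with Wₕ = Nₕ/N, N = 10802.
Large: Wₕ = 0.10192557; term = 0.10192557²·(1 − 0.20345141)·119.2/224 = 0.0044035893.
Medium: Wₕ = 0.89807443; term = 0.89807443²·(1 − 0.22420369)·2.207/2175 = 6.3491479 × 10^-4.
Sum = 0.0050385041.
SE = √(0.0050385041) = 0.07098.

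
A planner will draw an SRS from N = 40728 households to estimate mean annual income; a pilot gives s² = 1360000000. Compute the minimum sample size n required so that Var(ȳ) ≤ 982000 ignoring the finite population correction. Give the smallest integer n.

Without fpc, n₀ = s²/D = 1360000000/982000 = 1384.9287.
Rounding up, n = 1385.

1385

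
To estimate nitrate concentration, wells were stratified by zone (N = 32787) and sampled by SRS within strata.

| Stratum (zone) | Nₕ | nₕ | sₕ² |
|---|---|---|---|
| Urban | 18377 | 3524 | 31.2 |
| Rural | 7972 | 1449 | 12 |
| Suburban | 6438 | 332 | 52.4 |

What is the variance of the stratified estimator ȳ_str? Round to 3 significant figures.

Var(ȳ_str) = Σₕ Wₕ²(1 − fₕ)sₕ²/nₕ with Wₕ = Nₕ/N, N = 32787.
Urban: Wₕ = 0.56049654; term = 0.56049654²·(1 − 0.19176144)·31.2/3524 = 0.0022480405.
Rural: Wₕ = 0.24314515; term = 0.24314515²·(1 − 0.18176116)·12/1449 = 4.006122 × 10^-4.
Suburban: Wₕ = 0.19635831; term = 0.19635831²·(1 − 0.05156881)·52.4/332 = 0.0057716185.
Sum = 0.0084202712.

0.00842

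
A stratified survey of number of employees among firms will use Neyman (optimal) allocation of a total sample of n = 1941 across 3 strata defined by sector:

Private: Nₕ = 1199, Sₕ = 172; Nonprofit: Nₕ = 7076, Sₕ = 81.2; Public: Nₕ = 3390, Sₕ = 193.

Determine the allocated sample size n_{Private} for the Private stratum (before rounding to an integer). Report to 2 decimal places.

Neyman allocation: nₕ = n·NₕSₕ / Σⱼ NⱼSⱼ.
Σ NⱼSⱼ = 1199·172 + 7076·81.2 + 3390·193 = 1.4350692 × 10^6.
n_{Private} = 1941·1199·172 / (1.4350692 × 10^6) = 278.93.

278.93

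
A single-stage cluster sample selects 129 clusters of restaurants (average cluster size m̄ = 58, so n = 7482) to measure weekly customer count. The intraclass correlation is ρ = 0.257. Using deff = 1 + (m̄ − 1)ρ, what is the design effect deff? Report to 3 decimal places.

deff = 1 + (58 − 1)·0.257 = 1 + 14.649 = 15.649.

15.649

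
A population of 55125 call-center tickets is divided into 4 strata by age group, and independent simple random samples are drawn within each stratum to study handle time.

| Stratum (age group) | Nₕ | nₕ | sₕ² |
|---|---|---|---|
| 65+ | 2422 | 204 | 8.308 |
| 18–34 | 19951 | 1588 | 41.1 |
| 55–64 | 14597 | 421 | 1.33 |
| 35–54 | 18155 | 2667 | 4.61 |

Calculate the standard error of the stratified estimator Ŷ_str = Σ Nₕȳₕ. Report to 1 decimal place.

3292.5

Var(Ŷ_str) = Σₕ Nₕ²(1 − fₕ)sₕ²/nₕ.
65+: 2422²·(1 − 204/2422)·8.308/204 = 218777.17.
18–34: 19951²·(1 − 1588/19951)·41.1/1588 = 9.4819929 × 10^6.
55–64: 14597²·(1 − 421/14597)·1.33/421 = 653712.6.
35–54: 18155²·(1 − 2667/18155)·4.61/2667 = 486037.19.
Sum = 1.084052 × 10^7.
SE = √(1.084052 × 10^7) = 3292.5.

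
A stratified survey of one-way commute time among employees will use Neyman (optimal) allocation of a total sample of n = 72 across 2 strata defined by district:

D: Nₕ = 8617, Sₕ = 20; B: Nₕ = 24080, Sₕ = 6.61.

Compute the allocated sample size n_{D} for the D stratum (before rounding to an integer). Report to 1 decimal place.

37.4

Neyman allocation: nₕ = n·NₕSₕ / Σⱼ NⱼSⱼ.
Σ NⱼSⱼ = 8617·20 + 24080·6.61 = 331508.8.
n_{D} = 72·8617·20 / 331508.8 = 37.4.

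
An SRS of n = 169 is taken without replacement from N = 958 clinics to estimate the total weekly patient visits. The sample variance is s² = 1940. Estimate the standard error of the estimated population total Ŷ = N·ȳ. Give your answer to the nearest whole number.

Var(Ŷ) = N²·Var(ȳ) = N²·(1 − n/N)·s²/n.
f = 169/958 = 0.17640919; Var(ȳ) = 0.82359081·1940/169 = 9.4542377.
Var(Ŷ) = 958² · 9.4542377 = 8.676759 × 10^6.
SE(Ŷ) = √(8.676759 × 10^6) = 2946.

2946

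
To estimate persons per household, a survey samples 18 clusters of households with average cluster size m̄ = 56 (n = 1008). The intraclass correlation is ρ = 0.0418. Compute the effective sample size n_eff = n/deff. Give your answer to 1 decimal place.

deff = 1 + (56 − 1)·0.0418 = 1 + 2.299 = 3.299.
n_eff = 1008 / 3.299 = 305.5.

305.5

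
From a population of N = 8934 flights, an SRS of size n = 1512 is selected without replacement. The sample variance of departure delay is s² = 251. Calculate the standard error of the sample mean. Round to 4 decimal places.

Under SRS without replacement, Var(ȳ) = (1 − f)·s²/n with f = n/N = 1512/8934 = 0.16924110.
Var(ȳ) = (1 − 0.16924110)·251/1512 = 0.83075890·0.16600529 = 0.13791037.
SE(ȳ) = √(0.13791037) = 0.3714.

0.3714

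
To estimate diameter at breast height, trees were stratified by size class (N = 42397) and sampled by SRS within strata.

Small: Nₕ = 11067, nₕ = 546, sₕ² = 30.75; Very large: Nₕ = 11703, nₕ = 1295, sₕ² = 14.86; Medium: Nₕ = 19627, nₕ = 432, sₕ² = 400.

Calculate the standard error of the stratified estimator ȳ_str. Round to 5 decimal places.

Var(ȳ_str) = Σₕ Wₕ²(1 − fₕ)sₕ²/nₕ with Wₕ = Nₕ/N, N = 42397.
Small: Wₕ = 0.26103262; term = 0.26103262²·(1 − 0.04933586)·30.75/546 = 0.0036481203.
Very large: Wₕ = 0.27603368; term = 0.27603368²·(1 − 0.11065539)·14.86/1295 = 7.7757677 × 10^-4.
Medium: Wₕ = 0.46293370; term = 0.46293370²·(1 − 0.02201050)·400/432 = 0.19406536.
Sum = 0.19849106.
SE = √(0.19849106) = 0.44552.

0.44552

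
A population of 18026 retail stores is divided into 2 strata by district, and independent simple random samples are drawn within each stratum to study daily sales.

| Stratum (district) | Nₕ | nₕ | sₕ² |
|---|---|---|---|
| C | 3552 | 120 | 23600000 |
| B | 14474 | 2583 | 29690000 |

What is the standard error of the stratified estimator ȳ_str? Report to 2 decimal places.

Var(ȳ_str) = Σₕ Wₕ²(1 − fₕ)sₕ²/nₕ with Wₕ = Nₕ/N, N = 18026.
C: Wₕ = 0.19704871; term = 0.19704871²·(1 − 0.03378378)·23600000/120 = 7378.2312.
B: Wₕ = 0.80295129; term = 0.80295129²·(1 − 0.17845792)·29690000/2583 = 6088.2714.
Sum = 13466.503.
SE = √(13466.503) = 116.05.

116.05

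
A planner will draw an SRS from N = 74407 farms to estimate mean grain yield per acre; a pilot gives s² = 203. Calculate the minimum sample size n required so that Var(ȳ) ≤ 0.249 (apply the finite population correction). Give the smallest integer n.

Without fpc, n₀ = s²/D = 203/0.249 = 815.2610.
With fpc, (1 − n/N)·s²/n ≤ D requires n ≥ n₀/(1 + n₀/N) = 815.2610/(1 + 815.2610/74407) = 806.4252.
Rounding up, n = 807.

807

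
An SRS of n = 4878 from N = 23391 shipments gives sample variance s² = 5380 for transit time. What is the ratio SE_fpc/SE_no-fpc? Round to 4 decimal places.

f = n/N = 4878/23391 = 0.20854175.
SE_no-fpc = √(s²/n) = 1.0501957; SE_fpc = √((1−f)s²/n) = 0.93429548.
Ratio = √(1−f) = 0.88963940.

0.8896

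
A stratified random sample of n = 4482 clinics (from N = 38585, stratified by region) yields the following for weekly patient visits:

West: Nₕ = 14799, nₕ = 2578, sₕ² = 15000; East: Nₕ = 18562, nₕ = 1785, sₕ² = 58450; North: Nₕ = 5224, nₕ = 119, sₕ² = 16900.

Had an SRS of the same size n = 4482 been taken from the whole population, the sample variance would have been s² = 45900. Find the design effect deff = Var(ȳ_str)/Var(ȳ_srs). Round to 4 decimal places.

Var(ȳ_str) = Σ Wₕ²(1−fₕ)sₕ²/nₕ with Wₕ = Nₕ/38585:
  West: (14799/38585)²·(1−2578/14799)·15000/2578 = 0.70682264
  East: (18562/38585)²·(1−1785/18562)·58450/1785 = 6.8493342
  North: (5224/38585)²·(1−119/5224)·16900/119 = 2.5439095
  → Var(ȳ_str) = 10.100066.
Var(ȳ_srs) = (1 − 4482/38585)·45900/4482 = 9.0513824.
deff = 10.100066 / 9.0513824 = 1.1159.

1.1159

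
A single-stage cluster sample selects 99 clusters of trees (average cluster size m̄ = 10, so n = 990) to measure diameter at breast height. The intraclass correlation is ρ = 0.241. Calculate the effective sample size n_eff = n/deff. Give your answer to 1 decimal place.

312.4

deff = 1 + (10 − 1)·0.241 = 1 + 2.169 = 3.169.
n_eff = 990 / 3.169 = 312.4.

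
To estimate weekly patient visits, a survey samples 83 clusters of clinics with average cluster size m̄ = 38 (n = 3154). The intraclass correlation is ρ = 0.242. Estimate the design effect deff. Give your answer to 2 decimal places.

deff = 1 + (38 − 1)·0.242 = 1 + 8.954 = 9.954.

9.95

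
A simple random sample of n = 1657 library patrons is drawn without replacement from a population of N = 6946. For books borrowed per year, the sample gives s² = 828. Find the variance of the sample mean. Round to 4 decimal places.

Under SRS without replacement, Var(ȳ) = (1 − f)·s²/n with f = n/N = 1657/6946 = 0.23855456.
Var(ȳ) = (1 − 0.23855456)·828/1657 = 0.76144544·0.49969825 = 0.38049295.

0.3805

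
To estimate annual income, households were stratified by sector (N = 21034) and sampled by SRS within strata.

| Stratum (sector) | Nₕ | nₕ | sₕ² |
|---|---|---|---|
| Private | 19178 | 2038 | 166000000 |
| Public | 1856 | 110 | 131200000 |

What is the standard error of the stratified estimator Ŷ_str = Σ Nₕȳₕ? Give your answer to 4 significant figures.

5.535 × 10^6

Var(Ŷ_str) = Σₕ Nₕ²(1 − fₕ)sₕ²/nₕ.
Private: 19178²·(1 − 2038/19178)·166000000/2038 = 2.6774295 × 10^13.
Public: 1856²·(1 − 110/1856)·131200000/110 = 3.8651234 × 10^12.
Sum = 3.0639418 × 10^13.
SE = √(3.0639418 × 10^13) = 5.535 × 10^6.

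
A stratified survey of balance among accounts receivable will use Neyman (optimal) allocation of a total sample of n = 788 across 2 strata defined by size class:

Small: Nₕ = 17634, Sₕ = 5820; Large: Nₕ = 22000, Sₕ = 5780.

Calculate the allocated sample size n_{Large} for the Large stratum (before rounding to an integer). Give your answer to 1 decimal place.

436.1

Neyman allocation: nₕ = n·NₕSₕ / Σⱼ NⱼSⱼ.
Σ NⱼSⱼ = 17634·5820 + 22000·5780 = 2.2978988 × 10^8.
n_{Large} = 788·22000·5780 / (2.2978988 × 10^8) = 436.1.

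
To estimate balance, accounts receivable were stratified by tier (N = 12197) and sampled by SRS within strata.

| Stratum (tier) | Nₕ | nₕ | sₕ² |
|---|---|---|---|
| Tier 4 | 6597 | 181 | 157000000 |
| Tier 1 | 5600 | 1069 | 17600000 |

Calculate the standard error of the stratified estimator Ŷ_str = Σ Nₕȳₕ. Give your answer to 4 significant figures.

6.094 × 10^6

Var(Ŷ_str) = Σₕ Nₕ²(1 − fₕ)sₕ²/nₕ.
Tier 4: 6597²·(1 − 181/6597)·157000000/181 = 3.6714018 × 10^13.
Tier 1: 5600²·(1 − 1069/5600)·17600000/1069 = 4.1775057 × 10^11.
Sum = 3.7131769 × 10^13.
SE = √(3.7131769 × 10^13) = 6.094 × 10^6.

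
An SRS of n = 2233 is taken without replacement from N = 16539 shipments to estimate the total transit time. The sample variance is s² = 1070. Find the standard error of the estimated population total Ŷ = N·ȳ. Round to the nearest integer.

10648

Var(Ŷ) = N²·Var(ȳ) = N²·(1 − n/N)·s²/n.
f = 2233/16539 = 0.13501421; Var(ȳ) = 0.86498579·1070/2233 = 0.41448043.
Var(Ŷ) = 16539² · 0.41448043 = 1.1337636 × 10^8.
SE(Ŷ) = √(1.1337636 × 10^8) = 10648.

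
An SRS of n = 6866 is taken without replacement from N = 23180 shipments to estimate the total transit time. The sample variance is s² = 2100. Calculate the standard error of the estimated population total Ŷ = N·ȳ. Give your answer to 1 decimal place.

10754.6

Var(Ŷ) = N²·Var(ȳ) = N²·(1 − n/N)·s²/n.
f = 6866/23180 = 0.29620362; Var(ȳ) = 0.70379638·2100/6866 = 0.2152596.
Var(Ŷ) = 23180² · 0.2152596 = 1.1566165 × 10^8.
SE(Ŷ) = √(1.1566165 × 10^8) = 10754.6.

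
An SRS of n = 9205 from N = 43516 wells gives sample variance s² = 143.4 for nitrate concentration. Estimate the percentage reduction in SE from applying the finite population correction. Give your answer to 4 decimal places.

f = n/N = 9205/43516 = 0.21153139.
SE_no-fpc = √(s²/n) = 0.12481382; SE_fpc = √((1−f)s²/n) = 0.11082937.
Ratio = √(1−f) = 0.88795755. Reduction = 100·(1 − 0.88795755) = 11.2042%.

11.2042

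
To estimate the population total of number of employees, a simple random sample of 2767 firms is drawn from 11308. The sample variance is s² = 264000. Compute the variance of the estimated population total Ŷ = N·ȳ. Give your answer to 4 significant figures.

Var(Ŷ) = N²·Var(ȳ) = N²·(1 − n/N)·s²/n.
f = 2767/11308 = 0.24469402; Var(ȳ) = 0.75530598·264000/2767 = 72.063888.
Var(Ŷ) = 11308² · 72.063888 = 9.2148716 × 10^9.

9.215 × 10^9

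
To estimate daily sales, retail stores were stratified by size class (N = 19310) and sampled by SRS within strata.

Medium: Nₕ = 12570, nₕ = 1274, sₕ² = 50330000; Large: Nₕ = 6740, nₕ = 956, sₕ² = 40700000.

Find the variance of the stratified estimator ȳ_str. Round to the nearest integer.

Var(ȳ_str) = Σₕ Wₕ²(1 − fₕ)sₕ²/nₕ with Wₕ = Nₕ/N, N = 19310.
Medium: Wₕ = 0.65095805; term = 0.65095805²·(1 − 0.10135243)·50330000/1274 = 15043.639.
Large: Wₕ = 0.34904195; term = 0.34904195²·(1 − 0.14183976)·40700000/956 = 4451.0262.
Sum = 19494.665.

19495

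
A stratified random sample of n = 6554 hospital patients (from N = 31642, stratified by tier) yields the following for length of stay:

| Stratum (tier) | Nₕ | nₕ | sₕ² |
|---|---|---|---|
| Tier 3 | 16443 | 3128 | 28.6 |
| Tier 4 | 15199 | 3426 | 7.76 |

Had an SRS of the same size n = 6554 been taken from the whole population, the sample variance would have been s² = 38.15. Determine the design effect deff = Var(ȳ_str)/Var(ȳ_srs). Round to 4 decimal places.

Var(ȳ_str) = Σ Wₕ²(1−fₕ)sₕ²/nₕ with Wₕ = Nₕ/31642:
  Tier 3: (16443/31642)²·(1−3128/16443)·28.6/3128 = 0.0019993723
  Tier 4: (15199/31642)²·(1−3426/15199)·7.76/3426 = 4.0480761 × 10^-4
  → Var(ȳ_str) = 0.0024041799.
Var(ȳ_srs) = (1 − 6554/31642)·38.15/6554 = 0.0046151967.
deff = 0.0024041799 / 0.0046151967 = 0.5209.

0.5209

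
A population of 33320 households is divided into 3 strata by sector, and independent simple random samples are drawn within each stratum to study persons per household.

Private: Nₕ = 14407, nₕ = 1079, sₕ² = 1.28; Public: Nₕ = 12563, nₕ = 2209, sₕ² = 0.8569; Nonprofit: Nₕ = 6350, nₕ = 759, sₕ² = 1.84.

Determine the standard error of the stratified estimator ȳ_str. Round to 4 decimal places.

Var(ȳ_str) = Σₕ Wₕ²(1 − fₕ)sₕ²/nₕ with Wₕ = Nₕ/N, N = 33320.
Private: Wₕ = 0.43238295; term = 0.43238295²·(1 − 0.07489415)·1.28/1079 = 2.0517152 × 10^-4.
Public: Wₕ = 0.37704082; term = 0.37704082²·(1 − 0.17583380)·0.8569/2209 = 4.5449171 × 10^-5.
Nonprofit: Wₕ = 0.19057623; term = 0.19057623²·(1 − 0.11952756)·1.84/759 = 7.7522769 × 10^-5.
Sum = 3.2814346 × 10^-4.
SE = √(3.2814346 × 10^-4) = 0.0181.

0.0181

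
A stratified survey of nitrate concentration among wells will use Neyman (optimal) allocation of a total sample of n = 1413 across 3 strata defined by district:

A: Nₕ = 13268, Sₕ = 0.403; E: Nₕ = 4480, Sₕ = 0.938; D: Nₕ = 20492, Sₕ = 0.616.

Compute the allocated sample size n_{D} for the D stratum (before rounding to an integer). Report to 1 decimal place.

804.4

Neyman allocation: nₕ = n·NₕSₕ / Σⱼ NⱼSⱼ.
Σ NⱼSⱼ = 13268·0.403 + 4480·0.938 + 20492·0.616 = 22172.316.
n_{D} = 1413·20492·0.616 / 22172.316 = 804.4.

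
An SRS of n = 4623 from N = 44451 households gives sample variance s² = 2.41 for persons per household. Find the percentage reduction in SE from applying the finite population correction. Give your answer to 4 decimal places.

f = n/N = 4623/44451 = 0.10400216.
SE_no-fpc = √(s²/n) = 0.022832138; SE_fpc = √((1−f)s²/n) = 0.021612254.
Ratio = √(1−f) = 0.94657162. Reduction = 100·(1 − 0.94657162) = 5.3428%.

5.3428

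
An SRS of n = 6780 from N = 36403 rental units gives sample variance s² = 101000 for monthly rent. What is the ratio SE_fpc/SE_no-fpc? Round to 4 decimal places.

0.9021

f = n/N = 6780/36403 = 0.18624839.
SE_no-fpc = √(s²/n) = 3.8596315; SE_fpc = √((1−f)s²/n) = 3.4817034.
Ratio = √(1−f) = 0.90208182.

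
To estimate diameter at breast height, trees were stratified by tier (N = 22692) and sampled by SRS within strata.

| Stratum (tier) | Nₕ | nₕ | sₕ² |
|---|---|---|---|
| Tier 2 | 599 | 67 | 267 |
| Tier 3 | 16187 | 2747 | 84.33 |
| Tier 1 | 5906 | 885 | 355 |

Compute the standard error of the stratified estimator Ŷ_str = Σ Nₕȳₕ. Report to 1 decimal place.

4454.6

Var(Ŷ_str) = Σₕ Nₕ²(1 − fₕ)sₕ²/nₕ.
Tier 2: 599²·(1 − 67/599)·267/67 = 1.2699158 × 10^6.
Tier 3: 16187²·(1 − 2747/16187)·84.33/2747 = 6.678656 × 10^6.
Tier 1: 5906²·(1 − 885/5906)·355/885 = 1.1895118 × 10^7.
Sum = 1.984369 × 10^7.
SE = √(1.984369 × 10^7) = 4454.6.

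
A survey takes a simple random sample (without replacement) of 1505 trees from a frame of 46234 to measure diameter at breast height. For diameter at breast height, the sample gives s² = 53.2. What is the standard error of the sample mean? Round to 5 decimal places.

Under SRS without replacement, Var(ȳ) = (1 − f)·s²/n with f = n/N = 1505/46234 = 0.03255180.
Var(ȳ) = (1 − 0.03255180)·53.2/1505 = 0.96744820·0.035348837 = 0.034198169.
SE(ȳ) = √(0.034198169) = 0.18493.

0.18493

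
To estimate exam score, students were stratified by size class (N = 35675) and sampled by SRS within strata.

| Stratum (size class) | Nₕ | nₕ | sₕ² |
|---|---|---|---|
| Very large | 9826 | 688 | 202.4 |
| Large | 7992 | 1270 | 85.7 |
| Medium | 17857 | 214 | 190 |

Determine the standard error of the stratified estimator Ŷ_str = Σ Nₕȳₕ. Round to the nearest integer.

Var(Ŷ_str) = Σₕ Nₕ²(1 − fₕ)sₕ²/nₕ.
Very large: 9826²·(1 − 688/9826)·202.4/688 = 2.6414962 × 10^7.
Large: 7992²·(1 − 1270/7992)·85.7/1270 = 3.6251926 × 10^6.
Medium: 17857²·(1 − 214/17857)·190/214 = 2.7971822 × 10^8.
Sum = 3.0975837 × 10^8.
SE = √(3.0975837 × 10^8) = 17600.

17600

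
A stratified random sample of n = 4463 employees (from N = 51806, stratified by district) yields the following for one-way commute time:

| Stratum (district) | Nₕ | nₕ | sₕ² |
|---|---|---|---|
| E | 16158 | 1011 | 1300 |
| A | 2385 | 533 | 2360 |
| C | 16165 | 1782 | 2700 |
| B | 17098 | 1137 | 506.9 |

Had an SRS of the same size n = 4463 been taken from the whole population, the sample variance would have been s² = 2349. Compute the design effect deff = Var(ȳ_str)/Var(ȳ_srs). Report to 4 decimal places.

Var(ȳ_str) = Σ Wₕ²(1−fₕ)sₕ²/nₕ with Wₕ = Nₕ/51806:
  E: (16158/51806)²·(1−1011/16158)·1300/1011 = 0.11725903
  A: (2385/51806)²·(1−533/2385)·2360/533 = 0.0072870884
  C: (16165/51806)²·(1−1782/16165)·2700/1782 = 0.13125659
  B: (17098/51806)²·(1−1137/17098)·506.9/1137 = 0.045332233
  → Var(ȳ_str) = 0.30113494.
Var(ȳ_srs) = (1 − 4463/51806)·2349/4463 = 0.48098534.
deff = 0.30113494 / 0.48098534 = 0.6261.

0.6261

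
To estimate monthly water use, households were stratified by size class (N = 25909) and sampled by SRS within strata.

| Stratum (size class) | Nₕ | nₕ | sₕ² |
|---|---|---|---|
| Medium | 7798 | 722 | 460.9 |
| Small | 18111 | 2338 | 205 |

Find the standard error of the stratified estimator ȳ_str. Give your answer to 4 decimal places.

Var(ȳ_str) = Σₕ Wₕ²(1 − fₕ)sₕ²/nₕ with Wₕ = Nₕ/N, N = 25909.
Medium: Wₕ = 0.30097649; term = 0.30097649²·(1 − 0.09258784)·460.9/722 = 0.052473407.
Small: Wₕ = 0.69902351; term = 0.69902351²·(1 − 0.12909282)·205/2338 = 0.037313397.
Sum = 0.089786804.
SE = √(0.089786804) = 0.2996.

0.2996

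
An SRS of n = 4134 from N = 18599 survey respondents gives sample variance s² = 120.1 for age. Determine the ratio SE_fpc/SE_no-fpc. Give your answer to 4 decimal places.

0.8819

f = n/N = 4134/18599 = 0.22227001.
SE_no-fpc = √(s²/n) = 0.17044579; SE_fpc = √((1−f)s²/n) = 0.15031444.
Ratio = √(1−f) = 0.88189001.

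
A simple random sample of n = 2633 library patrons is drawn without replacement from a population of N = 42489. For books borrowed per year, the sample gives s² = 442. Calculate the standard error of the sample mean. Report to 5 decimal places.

0.39682

Under SRS without replacement, Var(ȳ) = (1 − f)·s²/n with f = n/N = 2633/42489 = 0.06196898.
Var(ȳ) = (1 − 0.06196898)·442/2633 = 0.93803102·0.16786935 = 0.15746666.
SE(ȳ) = √(0.15746666) = 0.39682.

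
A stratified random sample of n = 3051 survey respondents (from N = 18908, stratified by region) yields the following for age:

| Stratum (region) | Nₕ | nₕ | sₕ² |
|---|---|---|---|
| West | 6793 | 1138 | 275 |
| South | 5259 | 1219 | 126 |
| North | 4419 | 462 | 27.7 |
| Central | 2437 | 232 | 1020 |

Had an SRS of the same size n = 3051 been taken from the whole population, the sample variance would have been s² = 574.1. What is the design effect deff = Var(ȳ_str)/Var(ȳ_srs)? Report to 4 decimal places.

0.6408

Var(ȳ_str) = Σ Wₕ²(1−fₕ)sₕ²/nₕ with Wₕ = Nₕ/18908:
  West: (6793/18908)²·(1−1138/6793)·275/1138 = 0.025965307
  South: (5259/18908)²·(1−1219/5259)·126/1219 = 0.0061427125
  North: (4419/18908)²·(1−462/4419)·27.7/462 = 0.0029324908
  Central: (2437/18908)²·(1−232/2437)·1020/232 = 0.066082296
  → Var(ȳ_str) = 0.10112281.
Var(ȳ_srs) = (1 − 3051/18908)·574.1/3051 = 0.157805.
deff = 0.10112281 / 0.157805 = 0.6408.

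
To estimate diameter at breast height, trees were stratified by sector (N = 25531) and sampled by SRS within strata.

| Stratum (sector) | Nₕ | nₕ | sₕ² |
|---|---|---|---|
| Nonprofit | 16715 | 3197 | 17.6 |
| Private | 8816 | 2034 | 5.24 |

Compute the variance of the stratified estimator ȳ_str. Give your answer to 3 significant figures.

0.00214

Var(ȳ_str) = Σₕ Wₕ²(1 − fₕ)sₕ²/nₕ with Wₕ = Nₕ/N, N = 25531.
Nonprofit: Wₕ = 0.65469429; term = 0.65469429²·(1 − 0.19126533)·17.6/3197 = 0.0019083288.
Private: Wₕ = 0.34530571; term = 0.34530571²·(1 − 0.23071688)·5.24/2034 = 2.3630562 × 10^-4.
Sum = 0.0021446344.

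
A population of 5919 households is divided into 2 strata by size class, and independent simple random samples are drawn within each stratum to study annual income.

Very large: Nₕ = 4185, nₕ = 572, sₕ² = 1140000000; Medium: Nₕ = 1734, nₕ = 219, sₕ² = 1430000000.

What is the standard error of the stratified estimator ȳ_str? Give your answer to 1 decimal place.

Var(ȳ_str) = Σₕ Wₕ²(1 − fₕ)sₕ²/nₕ with Wₕ = Nₕ/N, N = 5919.
Very large: Wₕ = 0.70704511; term = 0.70704511²·(1 − 0.13667861)·1140000000/572 = 860152.72.
Medium: Wₕ = 0.29295489; term = 0.29295489²·(1 − 0.12629758)·1430000000/219 = 489617.54.
Sum = 1.3497703 × 10^6.
SE = √(1.3497703 × 10^6) = 1161.8.

1161.8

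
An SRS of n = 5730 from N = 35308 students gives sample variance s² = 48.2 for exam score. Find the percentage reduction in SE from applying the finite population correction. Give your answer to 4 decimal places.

f = n/N = 5730/35308 = 0.16228617.
SE_no-fpc = √(s²/n) = 0.091716233; SE_fpc = √((1−f)s²/n) = 0.083944849.
Ratio = √(1−f) = 0.91526708. Reduction = 100·(1 − 0.91526708) = 8.4733%.

8.4733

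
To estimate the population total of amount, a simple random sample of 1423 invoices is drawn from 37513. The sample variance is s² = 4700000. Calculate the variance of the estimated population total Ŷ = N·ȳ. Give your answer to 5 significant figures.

Var(Ŷ) = N²·Var(ȳ) = N²·(1 − n/N)·s²/n.
f = 1423/37513 = 0.03793352; Var(ȳ) = 0.96206648·4700000/1423 = 3177.5913.
Var(Ŷ) = 37513² · 3177.5913 = 4.4715865 × 10^12.

4.4716 × 10^12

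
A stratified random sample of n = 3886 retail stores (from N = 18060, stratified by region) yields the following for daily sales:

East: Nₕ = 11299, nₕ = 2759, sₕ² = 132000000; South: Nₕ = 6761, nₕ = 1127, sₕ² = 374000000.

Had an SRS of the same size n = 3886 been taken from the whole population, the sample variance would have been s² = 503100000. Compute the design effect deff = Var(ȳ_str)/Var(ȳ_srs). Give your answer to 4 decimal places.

0.5207

Var(ȳ_str) = Σ Wₕ²(1−fₕ)sₕ²/nₕ with Wₕ = Nₕ/18060:
  East: (11299/18060)²·(1−2759/11299)·132000000/2759 = 14154.177
  South: (6761/18060)²·(1−1127/6761)·374000000/1127 = 38756.092
  → Var(ȳ_str) = 52910.269.
Var(ȳ_srs) = (1 − 3886/18060)·503100000/3886 = 101607.6.
deff = 52910.269 / 101607.6 = 0.5207.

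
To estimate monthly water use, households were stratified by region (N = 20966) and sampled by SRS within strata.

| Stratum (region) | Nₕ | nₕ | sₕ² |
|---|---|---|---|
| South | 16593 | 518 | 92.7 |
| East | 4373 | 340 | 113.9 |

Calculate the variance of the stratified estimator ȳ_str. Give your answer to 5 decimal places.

Var(ȳ_str) = Σₕ Wₕ²(1 − fₕ)sₕ²/nₕ with Wₕ = Nₕ/N, N = 20966.
South: Wₕ = 0.79142421; term = 0.79142421²·(1 − 0.03121798)·92.7/518 = 0.10859122.
East: Wₕ = 0.20857579; term = 0.20857579²·(1 − 0.07774983)·113.9/340 = 0.013440683.
Sum = 0.1220319.

0.12203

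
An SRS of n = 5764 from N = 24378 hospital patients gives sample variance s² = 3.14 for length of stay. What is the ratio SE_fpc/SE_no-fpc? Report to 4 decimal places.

f = n/N = 5764/24378 = 0.23644269.
SE_no-fpc = √(s²/n) = 0.023340107; SE_fpc = √((1−f)s²/n) = 0.020394997.
Ratio = √(1−f) = 0.87381766.

0.8738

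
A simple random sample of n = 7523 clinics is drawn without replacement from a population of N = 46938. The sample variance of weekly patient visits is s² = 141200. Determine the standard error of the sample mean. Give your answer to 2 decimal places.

3.97

Under SRS without replacement, Var(ȳ) = (1 − f)·s²/n with f = n/N = 7523/46938 = 0.16027526.
Var(ȳ) = (1 − 0.16027526)·141200/7523 = 0.83972474·18.769108 = 15.760884.
SE(ȳ) = √(15.760884) = 3.97.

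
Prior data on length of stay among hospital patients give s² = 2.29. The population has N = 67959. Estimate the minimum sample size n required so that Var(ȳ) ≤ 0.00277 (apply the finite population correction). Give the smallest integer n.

817

Without fpc, n₀ = s²/D = 2.29/0.00277 = 826.7148.
With fpc, (1 − n/N)·s²/n ≤ D requires n ≥ n₀/(1 + n₀/N) = 826.7148/(1 + 826.7148/67959) = 816.7788.
Rounding up, n = 817.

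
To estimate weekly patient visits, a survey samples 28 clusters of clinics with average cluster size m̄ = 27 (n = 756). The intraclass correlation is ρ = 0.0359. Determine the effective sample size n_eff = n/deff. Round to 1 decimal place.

deff = 1 + (27 − 1)·0.0359 = 1 + 0.9334 = 1.9334.
n_eff = 756 / 1.9334 = 391.0.

391.0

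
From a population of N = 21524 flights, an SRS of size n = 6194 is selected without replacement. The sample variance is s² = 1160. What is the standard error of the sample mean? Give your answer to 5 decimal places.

0.36522

Under SRS without replacement, Var(ȳ) = (1 − f)·s²/n with f = n/N = 6194/21524 = 0.28777179.
Var(ȳ) = (1 − 0.28777179)·1160/6194 = 0.71222821·0.18727801 = 0.13338468.
SE(ȳ) = √(0.13338468) = 0.36522.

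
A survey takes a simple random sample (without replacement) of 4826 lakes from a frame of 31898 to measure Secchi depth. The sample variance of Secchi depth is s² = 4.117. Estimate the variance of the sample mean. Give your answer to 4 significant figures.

7.240 × 10^-4

Under SRS without replacement, Var(ȳ) = (1 − f)·s²/n with f = n/N = 4826/31898 = 0.15129475.
Var(ȳ) = (1 − 0.15129475)·4.117/4826 = 0.84870525·8.5308744 × 10^-4 = 7.2401979 × 10^-4.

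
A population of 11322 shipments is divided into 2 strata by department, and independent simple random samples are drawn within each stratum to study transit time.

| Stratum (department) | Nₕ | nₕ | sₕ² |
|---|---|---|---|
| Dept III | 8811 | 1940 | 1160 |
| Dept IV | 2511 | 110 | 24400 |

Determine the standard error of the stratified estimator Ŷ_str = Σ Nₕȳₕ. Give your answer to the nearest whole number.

37061

Var(Ŷ_str) = Σₕ Nₕ²(1 − fₕ)sₕ²/nₕ.
Dept III: 8811²·(1 − 1940/8811)·1160/1940 = 3.6199403 × 10^7.
Dept IV: 2511²·(1 − 110/2511)·24400/110 = 1.3373221 × 10^9.
Sum = 1.3735215 × 10^9.
SE = √(1.3735215 × 10^9) = 37061.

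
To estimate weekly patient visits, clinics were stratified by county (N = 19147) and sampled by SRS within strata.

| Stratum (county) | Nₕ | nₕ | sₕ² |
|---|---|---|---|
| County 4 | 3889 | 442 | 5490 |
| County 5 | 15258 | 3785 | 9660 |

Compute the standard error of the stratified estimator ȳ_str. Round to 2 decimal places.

1.29

Var(ȳ_str) = Σₕ Wₕ²(1 − fₕ)sₕ²/nₕ with Wₕ = Nₕ/N, N = 19147.
County 4: Wₕ = 0.20311276; term = 0.20311276²·(1 − 0.11365390)·5490/442 = 0.45417981.
County 5: Wₕ = 0.79688724; term = 0.79688724²·(1 − 0.24806659)·9660/3785 = 1.2186651.
Sum = 1.6728449.
SE = √(1.6728449) = 1.29.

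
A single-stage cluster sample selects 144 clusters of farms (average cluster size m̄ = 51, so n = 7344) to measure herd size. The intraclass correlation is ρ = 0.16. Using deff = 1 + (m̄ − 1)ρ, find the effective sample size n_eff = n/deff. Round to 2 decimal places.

deff = 1 + (51 − 1)·0.16 = 1 + 8 = 9.
n_eff = 7344 / 9 = 816.00.

816.00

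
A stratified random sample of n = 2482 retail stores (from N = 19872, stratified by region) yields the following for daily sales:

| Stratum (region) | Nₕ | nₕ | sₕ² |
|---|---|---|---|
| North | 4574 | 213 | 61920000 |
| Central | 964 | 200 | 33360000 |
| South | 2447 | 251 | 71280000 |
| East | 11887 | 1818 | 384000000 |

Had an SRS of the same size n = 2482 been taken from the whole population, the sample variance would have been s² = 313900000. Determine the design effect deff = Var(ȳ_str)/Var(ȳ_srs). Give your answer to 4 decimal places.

0.7489

Var(ȳ_str) = Σ Wₕ²(1−fₕ)sₕ²/nₕ with Wₕ = Nₕ/19872:
  North: (4574/19872)²·(1−213/4574)·61920000/213 = 14684.205
  Central: (964/19872)²·(1−200/964)·33360000/200 = 311.08802
  South: (2447/19872)²·(1−251/2447)·71280000/251 = 3864.3559
  East: (11887/19872)²·(1−1818/11887)·384000000/1818 = 64019.576
  → Var(ȳ_str) = 82879.225.
Var(ȳ_srs) = (1 − 2482/19872)·313900000/2482 = 110674.49.
deff = 82879.225 / 110674.49 = 0.7489.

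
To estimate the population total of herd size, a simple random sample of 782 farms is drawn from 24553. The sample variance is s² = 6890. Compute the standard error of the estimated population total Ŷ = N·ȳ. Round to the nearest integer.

Var(Ŷ) = N²·Var(ȳ) = N²·(1 − n/N)·s²/n.
f = 782/24553 = 0.03184947; Var(ȳ) = 0.96815053·6890/782 = 8.5301242.
Var(Ŷ) = 24553² · 8.5301242 = 5.1423837 × 10^9.
SE(Ŷ) = √(5.1423837 × 10^9) = 71710.

71710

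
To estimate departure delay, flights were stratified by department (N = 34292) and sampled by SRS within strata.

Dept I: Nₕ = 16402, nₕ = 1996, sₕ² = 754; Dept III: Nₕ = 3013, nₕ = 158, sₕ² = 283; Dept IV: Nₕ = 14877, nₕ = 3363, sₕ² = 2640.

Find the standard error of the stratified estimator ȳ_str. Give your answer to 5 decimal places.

0.45095

Var(ȳ_str) = Σₕ Wₕ²(1 − fₕ)sₕ²/nₕ with Wₕ = Nₕ/N, N = 34292.
Dept I: Wₕ = 0.47830398; term = 0.47830398²·(1 − 0.12169248)·754/1996 = 0.075904128.
Dept III: Wₕ = 0.08786306; term = 0.08786306²·(1 − 0.05243943)·283/158 = 0.013102343.
Dept IV: Wₕ = 0.43383296; term = 0.43383296²·(1 − 0.22605364)·2640/3363 = 0.11434917.
Sum = 0.20335564.
SE = √(0.20335564) = 0.45095.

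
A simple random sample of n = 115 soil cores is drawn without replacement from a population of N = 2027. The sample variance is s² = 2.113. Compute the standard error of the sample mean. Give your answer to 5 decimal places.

0.13165

Under SRS without replacement, Var(ȳ) = (1 − f)·s²/n with f = n/N = 115/2027 = 0.05673409.
Var(ȳ) = (1 − 0.05673409)·2.113/115 = 0.94326591·0.018373913 = 0.017331486.
SE(ȳ) = √(0.017331486) = 0.13165.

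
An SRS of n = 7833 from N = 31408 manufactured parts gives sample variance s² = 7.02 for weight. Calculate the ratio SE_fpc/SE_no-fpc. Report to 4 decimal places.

0.8664

f = n/N = 7833/31408 = 0.24939506.
SE_no-fpc = √(s²/n) = 0.029936739; SE_fpc = √((1−f)s²/n) = 0.02593643.
Ratio = √(1−f) = 0.86637460.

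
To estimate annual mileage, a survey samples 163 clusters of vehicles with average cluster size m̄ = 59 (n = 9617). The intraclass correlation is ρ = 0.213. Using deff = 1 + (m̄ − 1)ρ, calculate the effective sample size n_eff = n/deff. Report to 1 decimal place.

720.2

deff = 1 + (59 − 1)·0.213 = 1 + 12.354 = 13.354.
n_eff = 9617 / 13.354 = 720.2.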